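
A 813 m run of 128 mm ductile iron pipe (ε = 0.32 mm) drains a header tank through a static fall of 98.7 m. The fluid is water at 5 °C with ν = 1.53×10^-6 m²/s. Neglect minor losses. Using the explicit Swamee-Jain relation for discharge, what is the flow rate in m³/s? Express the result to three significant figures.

Q ≈ 0.0446 m³/s

Swamee-Jain (Type II): Q = -0.965·√(gD⁵h_f/L)·ln[ε/(3.7D) + √(3.17ν²L/(gD³h_f))]
√(gD⁵h_f/L) = √(9.81·0.128⁵·98.7/813) = 0.006397
ε/(3.7D) = 6.76×10^-4; √(3.17ν²L/(gD³h_f)) = 5.45×10^-5
Q = -0.965·0.006397·ln(7.302×10^-4) = 0.04458 m³/s
Check: V = 3.46 m/s, Re = 2.90×10^5, f = 0.02556, h_f = 99.3 m ≈ 98.7 m ✓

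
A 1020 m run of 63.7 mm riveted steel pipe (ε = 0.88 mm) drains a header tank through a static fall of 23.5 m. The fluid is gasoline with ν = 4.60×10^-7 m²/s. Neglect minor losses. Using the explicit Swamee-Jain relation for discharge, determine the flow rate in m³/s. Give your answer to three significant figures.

Swamee-Jain (Type II): Q = -0.965·√(gD⁵h_f/L)·ln[ε/(3.7D) + √(3.17ν²L/(gD³h_f))]
√(gD⁵h_f/L) = √(9.81·0.0637⁵·23.5/1020) = 4.869×10^-4
ε/(3.7D) = 0.00373; √(3.17ν²L/(gD³h_f)) = 1.07×10^-4
Q = -0.965·4.869×10^-4·ln(0.003841) = 0.002613 m³/s
Check: V = 0.820 m/s, Re = 1.14×10^5, f = 0.04306, h_f = 23.6 m ≈ 23.5 m ✓

Q ≈ 0.00261 m³/s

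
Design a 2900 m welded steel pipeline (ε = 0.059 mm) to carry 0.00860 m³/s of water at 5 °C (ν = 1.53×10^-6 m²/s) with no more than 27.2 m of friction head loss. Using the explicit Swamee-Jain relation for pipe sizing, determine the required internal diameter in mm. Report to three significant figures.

D ≈ 108 mm

Swamee-Jain (Type III): D = 0.66·[ε^1.25·(LQ²/(gh_f))^4.75 + ν·Q^9.4·(L/(gh_f))^5.2]^0.04
LQ²/(gh_f) = 8.038×10^-4; L/(gh_f) = 10.87
Term 1 = ε^1.25·(…)^4.75 = 1.03×10^-20; Term 2 = ν·Q^9.4·(…)^5.2 = 1.44×10^-20
D = 0.66·(1.03×10^-20 + 1.44×10^-20)^0.04 = 0.1084 m = 108 mm
Check: V = 0.931 m/s, Re = 6.60×10^4, f = 0.02180, h_f = 25.8 m ≈ 27.2 m ✓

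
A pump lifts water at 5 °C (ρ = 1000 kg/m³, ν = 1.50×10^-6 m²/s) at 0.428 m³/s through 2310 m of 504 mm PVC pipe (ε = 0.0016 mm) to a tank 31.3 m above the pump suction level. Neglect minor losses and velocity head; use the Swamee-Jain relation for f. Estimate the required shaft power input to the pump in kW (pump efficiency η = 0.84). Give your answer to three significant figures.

P_shaft ≈ 223 kW

V = 4Q/(πD²) = 2.145 m/s; Re = 7.21×10^5; ε/D = 3.17×10^-6; f = 0.01234
h_f = f(L/D)V²/2g = 13.27 m
Total head H = z + h_f = 31.3 + 13.27 = 44.57 m
P_hyd = ρgQH = 1000·9.81·0.428·44.57 = 187.1 kW
P_shaft = P_hyd/η = 187.1/0.84 = 222.8 kW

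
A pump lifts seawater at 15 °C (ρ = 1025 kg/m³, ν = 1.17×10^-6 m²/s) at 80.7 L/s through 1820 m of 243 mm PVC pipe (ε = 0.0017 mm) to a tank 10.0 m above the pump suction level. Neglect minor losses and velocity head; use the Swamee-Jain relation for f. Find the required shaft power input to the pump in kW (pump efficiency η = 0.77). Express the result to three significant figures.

V = 4Q/(πD²) = 1.740 m/s; Re = 3.61×10^5; ε/D = 7.00×10^-6; f = 0.01398
h_f = f(L/D)V²/2g = 16.16 m
Total head H = z + h_f = 10.0 + 16.16 = 26.16 m
P_hyd = ρgQH = 1025·9.81·0.0807·26.16 = 21.22 kW
P_shaft = P_hyd/η = 21.22/0.77 = 27.56 kW

P_shaft ≈ 27.6 kW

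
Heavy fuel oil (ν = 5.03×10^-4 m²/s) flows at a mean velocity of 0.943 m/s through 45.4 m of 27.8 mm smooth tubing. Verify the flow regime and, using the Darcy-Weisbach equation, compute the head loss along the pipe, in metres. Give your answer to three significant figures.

h_f ≈ 90.9 m

Re = VD/ν = 0.943·0.02780/5.03×10^-4 = 52.1 → laminar (Re < 2300)
f = 64/Re = 1.228
h_f = f(L/D)V²/(2g) = 1.228·(45.4/0.02780)·0.943²/(2·9.81) = 90.89 m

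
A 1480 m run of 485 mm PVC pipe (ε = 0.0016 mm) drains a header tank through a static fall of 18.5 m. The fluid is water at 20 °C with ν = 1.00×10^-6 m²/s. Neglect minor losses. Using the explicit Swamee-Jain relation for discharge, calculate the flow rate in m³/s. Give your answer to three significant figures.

Q ≈ 0.611 m³/s

Swamee-Jain (Type II): Q = -0.965·√(gD⁵h_f/L)·ln[ε/(3.7D) + √(3.17ν²L/(gD³h_f))]
√(gD⁵h_f/L) = √(9.81·0.485⁵·18.5/1480) = 0.05736
ε/(3.7D) = 8.92×10^-7; √(3.17ν²L/(gD³h_f)) = 1.51×10^-5
Q = -0.965·0.05736·ln(1.594×10^-5) = 0.6115 m³/s
Check: V = 3.31 m/s, Re = 1.61×10^6, f = 0.01085, h_f = 18.5 m ≈ 18.5 m ✓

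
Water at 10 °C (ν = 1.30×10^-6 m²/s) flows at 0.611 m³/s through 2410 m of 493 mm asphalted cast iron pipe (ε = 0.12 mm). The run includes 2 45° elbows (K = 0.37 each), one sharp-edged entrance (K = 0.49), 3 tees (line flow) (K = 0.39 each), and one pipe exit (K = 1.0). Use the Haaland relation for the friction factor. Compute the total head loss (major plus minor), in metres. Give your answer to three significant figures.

V = 4Q/(πD²) = 3.201 m/s; V²/2g = 0.5222 m
Re = 1.21×10^6, ε/D = 2.43×10^-4 → f = 0.01494 (Haaland)
Major: h_f = f(L/D)·V²/2g = 0.01494·4888·0.5222 = 38.14 m
Minor: ΣK = 3.40; h_m = ΣK·V²/2g = 1.775 m
Total H_L = 38.14 + 1.775 = 39.91 m

H_L ≈ 39.9 m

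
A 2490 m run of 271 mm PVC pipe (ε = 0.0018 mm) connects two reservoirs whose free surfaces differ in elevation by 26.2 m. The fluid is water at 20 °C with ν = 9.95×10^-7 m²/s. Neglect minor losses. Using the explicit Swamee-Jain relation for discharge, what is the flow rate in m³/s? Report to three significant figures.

Q ≈ 0.120 m³/s

Swamee-Jain (Type II): Q = -0.965·√(gD⁵h_f/L)·ln[ε/(3.7D) + √(3.17ν²L/(gD³h_f))]
√(gD⁵h_f/L) = √(9.81·0.271⁵·26.2/2490) = 0.01228
ε/(3.7D) = 1.80×10^-6; √(3.17ν²L/(gD³h_f)) = 3.91×10^-5
Q = -0.965·0.01228·ln(4.088×10^-5) = 0.1198 m³/s
Check: V = 2.08 m/s, Re = 5.66×10^5, f = 0.01292, h_f = 26.1 m ≈ 26.2 m ✓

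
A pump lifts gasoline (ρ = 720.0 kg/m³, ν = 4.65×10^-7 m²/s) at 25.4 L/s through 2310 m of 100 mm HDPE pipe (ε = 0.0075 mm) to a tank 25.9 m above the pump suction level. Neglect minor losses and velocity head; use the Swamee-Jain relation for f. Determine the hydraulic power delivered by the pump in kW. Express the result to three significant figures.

V = 4Q/(πD²) = 3.234 m/s; Re = 6.95×10^5; ε/D = 7.50×10^-5; f = 0.01362
h_f = f(L/D)V²/2g = 167.7 m
Total head H = z + h_f = 25.9 + 167.7 = 193.6 m
P_hyd = ρgQH = 720.0·9.81·0.0254·193.6 = 34.74 kW

P_hyd ≈ 34.7 kW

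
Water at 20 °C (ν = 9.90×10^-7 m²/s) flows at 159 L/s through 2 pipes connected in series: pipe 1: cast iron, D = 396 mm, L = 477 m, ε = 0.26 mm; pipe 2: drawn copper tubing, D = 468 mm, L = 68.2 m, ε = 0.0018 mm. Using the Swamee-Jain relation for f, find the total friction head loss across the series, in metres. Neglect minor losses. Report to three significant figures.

H ≈ 2.00 m

Pipe 1: V = 1.291 m/s, Re = 5.16×10^5, ε/D = 6.57×10^-4, f = 0.01866, h_1 = f(L/D)V²/2g = 1.910 m
Pipe 2: V = 0.9243 m/s, Re = 4.37×10^5, ε/D = 3.85×10^-6, f = 0.01347, h_2 = f(L/D)V²/2g = 0.08547 m
Series → Q common, losses add: H = Σh = 1.995 m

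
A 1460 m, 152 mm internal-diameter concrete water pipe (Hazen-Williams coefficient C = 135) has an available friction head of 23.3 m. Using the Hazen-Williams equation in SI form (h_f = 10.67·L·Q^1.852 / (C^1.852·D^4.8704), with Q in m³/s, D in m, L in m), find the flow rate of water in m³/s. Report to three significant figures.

Rearranging: Q = [h_f·C^1.852·D^4.8704 / (10.67·L)]^(1/1.852)
Q = [23.3·135^1.852·0.152^4.8704 / (10.67·1460)]^0.540 = 0.02840 m³/s

Q ≈ 0.0284 m³/s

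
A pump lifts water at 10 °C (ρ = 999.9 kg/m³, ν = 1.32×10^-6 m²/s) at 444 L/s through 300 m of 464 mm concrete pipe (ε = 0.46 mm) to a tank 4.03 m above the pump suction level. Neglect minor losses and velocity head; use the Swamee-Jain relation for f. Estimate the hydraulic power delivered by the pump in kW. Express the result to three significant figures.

V = 4Q/(πD²) = 2.626 m/s; Re = 9.23×10^5; ε/D = 9.91×10^-4; f = 0.02002
h_f = f(L/D)V²/2g = 4.548 m
Total head H = z + h_f = 4.03 + 4.548 = 8.578 m
P_hyd = ρgQH = 999.9·9.81·0.444·8.578 = 37.36 kW

P_hyd ≈ 37.4 kW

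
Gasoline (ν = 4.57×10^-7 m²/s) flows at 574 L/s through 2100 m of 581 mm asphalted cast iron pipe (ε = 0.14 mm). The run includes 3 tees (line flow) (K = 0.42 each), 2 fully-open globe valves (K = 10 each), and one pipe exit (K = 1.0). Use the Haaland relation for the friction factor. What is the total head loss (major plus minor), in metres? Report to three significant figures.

H_L ≈ 17.9 m

V = 4Q/(πD²) = 2.165 m/s; V²/2g = 0.2389 m
Re = 2.75×10^6, ε/D = 2.41×10^-4 → f = 0.01458 (Haaland)
Major: h_f = f(L/D)·V²/2g = 0.01458·3614·0.2389 = 12.59 m
Minor: ΣK = 22.3; h_m = ΣK·V²/2g = 5.318 m
Total H_L = 12.59 + 5.318 = 17.91 m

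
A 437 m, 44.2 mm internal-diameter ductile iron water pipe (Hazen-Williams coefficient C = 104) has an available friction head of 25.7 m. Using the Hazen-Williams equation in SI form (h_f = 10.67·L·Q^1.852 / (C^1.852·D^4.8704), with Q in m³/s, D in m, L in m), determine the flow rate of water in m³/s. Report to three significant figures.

Rearranging: Q = [h_f·C^1.852·D^4.8704 / (10.67·L)]^(1/1.852)
Q = [25.7·104^1.852·0.0442^4.8704 / (10.67·437)]^0.540 = 0.001719 m³/s

Q ≈ 0.00172 m³/s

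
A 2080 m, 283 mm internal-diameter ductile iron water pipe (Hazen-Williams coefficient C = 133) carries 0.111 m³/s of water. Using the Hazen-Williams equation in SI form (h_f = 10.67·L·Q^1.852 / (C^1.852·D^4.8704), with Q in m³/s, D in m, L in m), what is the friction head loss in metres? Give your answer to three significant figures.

h_f ≈ 20.6 m

h_f = 10.67·2080·0.111^1.852 / (133^1.852·0.283^4.8704) = 20.64 m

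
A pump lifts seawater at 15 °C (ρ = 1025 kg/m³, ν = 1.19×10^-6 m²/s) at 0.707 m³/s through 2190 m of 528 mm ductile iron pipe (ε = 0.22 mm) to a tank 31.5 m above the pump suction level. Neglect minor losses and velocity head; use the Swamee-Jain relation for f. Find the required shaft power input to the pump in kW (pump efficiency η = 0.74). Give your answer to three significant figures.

V = 4Q/(πD²) = 3.229 m/s; Re = 1.43×10^6; ε/D = 4.17×10^-4; f = 0.01653
h_f = f(L/D)V²/2g = 36.43 m
Total head H = z + h_f = 31.5 + 36.43 = 67.93 m
P_hyd = ρgQH = 1025·9.81·0.707·67.93 = 483.0 kW
P_shaft = P_hyd/η = 483.0/0.74 = 652.6 kW

P_shaft ≈ 653 kW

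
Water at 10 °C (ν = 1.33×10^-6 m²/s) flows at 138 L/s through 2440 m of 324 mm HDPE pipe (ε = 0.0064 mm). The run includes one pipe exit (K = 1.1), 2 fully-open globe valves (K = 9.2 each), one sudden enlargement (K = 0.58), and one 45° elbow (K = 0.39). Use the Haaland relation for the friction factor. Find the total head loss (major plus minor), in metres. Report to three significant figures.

H_L ≈ 17.7 m

V = 4Q/(πD²) = 1.674 m/s; V²/2g = 0.1428 m
Re = 4.08×10^5, ε/D = 1.98×10^-5 → f = 0.01376 (Haaland)
Major: h_f = f(L/D)·V²/2g = 0.01376·7531·0.1428 = 14.79 m
Minor: ΣK = 20.5; h_m = ΣK·V²/2g = 2.923 m
Total H_L = 14.79 + 2.923 = 17.71 m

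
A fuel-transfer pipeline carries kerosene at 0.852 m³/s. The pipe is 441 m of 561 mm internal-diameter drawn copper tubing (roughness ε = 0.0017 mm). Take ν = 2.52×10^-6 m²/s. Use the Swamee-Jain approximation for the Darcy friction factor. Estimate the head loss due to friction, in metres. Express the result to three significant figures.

V = 4Q/(πD²) = 4·0.852/(π·0.561²) = 3.447 m/s
Re = VD/ν = 3.447·0.561/2.52×10^-6 = 7.67×10^5 → turbulent
ε/D = 0.0017/561 = 3.03×10^-6
Swamee-Jain: f = 0.01221
h_f = f(L/D)V²/(2g) = 0.01221·(441/0.561)·3.447²/(2·9.81) = 5.811 m

h_f ≈ 5.81 m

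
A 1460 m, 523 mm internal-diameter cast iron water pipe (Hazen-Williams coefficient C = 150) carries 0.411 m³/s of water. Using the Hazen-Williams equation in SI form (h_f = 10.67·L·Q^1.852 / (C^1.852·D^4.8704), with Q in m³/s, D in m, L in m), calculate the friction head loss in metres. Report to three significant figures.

h_f = 10.67·1460·0.411^1.852 / (150^1.852·0.523^4.8704) = 6.580 m

h_f ≈ 6.58 m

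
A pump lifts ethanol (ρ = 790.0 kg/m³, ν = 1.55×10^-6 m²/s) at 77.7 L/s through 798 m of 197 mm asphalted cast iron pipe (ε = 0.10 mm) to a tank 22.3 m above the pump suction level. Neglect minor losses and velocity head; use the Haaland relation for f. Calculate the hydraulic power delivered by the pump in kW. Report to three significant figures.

V = 4Q/(πD²) = 2.549 m/s; Re = 3.24×10^5; ε/D = 5.08×10^-4; f = 0.01803
h_f = f(L/D)V²/2g = 24.19 m
Total head H = z + h_f = 22.3 + 24.19 = 46.49 m
P_hyd = ρgQH = 790.0·9.81·0.0777·46.49 = 27.99 kW

P_hyd ≈ 28.0 kW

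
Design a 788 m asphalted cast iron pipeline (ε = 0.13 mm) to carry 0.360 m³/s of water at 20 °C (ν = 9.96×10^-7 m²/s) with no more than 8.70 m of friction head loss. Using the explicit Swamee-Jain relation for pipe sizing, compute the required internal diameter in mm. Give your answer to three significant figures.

D ≈ 440 mm

Swamee-Jain (Type III): D = 0.66·[ε^1.25·(LQ²/(gh_f))^4.75 + ν·Q^9.4·(L/(gh_f))^5.2]^0.04
LQ²/(gh_f) = 1.197; L/(gh_f) = 9.233
Term 1 = ε^1.25·(…)^4.75 = 3.26×10^-5; Term 2 = ν·Q^9.4·(…)^5.2 = 7.03×10^-6
D = 0.66·(3.26×10^-5 + 7.03×10^-6)^0.04 = 0.4400 m = 440 mm
Check: V = 2.37 m/s, Re = 1.05×10^6, f = 0.01569, h_f = 8.03 m ≈ 8.70 m ✓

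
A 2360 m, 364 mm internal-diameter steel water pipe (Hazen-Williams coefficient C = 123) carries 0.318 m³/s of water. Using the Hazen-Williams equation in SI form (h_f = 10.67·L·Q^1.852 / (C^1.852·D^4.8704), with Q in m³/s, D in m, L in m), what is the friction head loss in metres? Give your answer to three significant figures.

h_f ≈ 55.8 m

h_f = 10.67·2360·0.318^1.852 / (123^1.852·0.364^4.8704) = 55.81 m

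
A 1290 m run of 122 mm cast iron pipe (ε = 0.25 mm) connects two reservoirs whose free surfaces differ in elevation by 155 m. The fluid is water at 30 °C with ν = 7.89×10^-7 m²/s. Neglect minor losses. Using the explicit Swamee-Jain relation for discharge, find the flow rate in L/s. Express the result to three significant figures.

Swamee-Jain (Type II): Q = -0.965·√(gD⁵h_f/L)·ln[ε/(3.7D) + √(3.17ν²L/(gD³h_f))]
√(gD⁵h_f/L) = √(9.81·0.122⁵·155/1290) = 0.005644
ε/(3.7D) = 5.54×10^-4; √(3.17ν²L/(gD³h_f)) = 3.04×10^-5
Q = -0.965·0.005644·ln(5.842×10^-4) = 0.04055 m³/s
Check: V = 3.47 m/s, Re = 5.36×10^5, f = 0.02402, h_f = 156 m ≈ 155 m ✓

Q ≈ 40.6 L/s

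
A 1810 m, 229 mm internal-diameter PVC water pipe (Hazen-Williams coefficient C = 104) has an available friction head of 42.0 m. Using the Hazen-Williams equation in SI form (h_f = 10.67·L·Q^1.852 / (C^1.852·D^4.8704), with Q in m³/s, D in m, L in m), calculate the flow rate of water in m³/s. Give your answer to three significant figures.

Rearranging: Q = [h_f·C^1.852·D^4.8704 / (10.67·L)]^(1/1.852)
Q = [42.0·104^1.852·0.229^4.8704 / (10.67·1810)]^0.540 = 0.07868 m³/s

Q ≈ 0.0787 m³/s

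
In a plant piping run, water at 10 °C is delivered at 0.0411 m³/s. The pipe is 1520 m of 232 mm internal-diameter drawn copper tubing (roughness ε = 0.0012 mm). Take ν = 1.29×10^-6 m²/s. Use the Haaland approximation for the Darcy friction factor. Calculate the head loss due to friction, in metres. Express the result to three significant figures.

V = 4Q/(πD²) = 4·0.0411/(π·0.232²) = 0.9722 m/s
Re = VD/ν = 0.9722·0.232/1.29×10^-6 = 1.75×10^5 → turbulent
ε/D = 0.0012/232 = 5.17×10^-6
Haaland: f = 0.01594
h_f = f(L/D)V²/(2g) = 0.01594·(1520/0.232)·0.9722²/(2·9.81) = 5.031 m

h_f ≈ 5.03 m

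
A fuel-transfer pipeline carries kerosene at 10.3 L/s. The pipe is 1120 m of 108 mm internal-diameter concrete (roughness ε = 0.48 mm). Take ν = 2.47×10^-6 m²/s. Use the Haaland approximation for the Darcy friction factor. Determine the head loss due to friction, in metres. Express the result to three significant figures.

h_f ≈ 20.8 m

V = 4Q/(πD²) = 4·0.0103/(π·0.108²) = 1.124 m/s
Re = VD/ν = 1.124·0.108/2.47×10^-6 = 4.92×10^4 → turbulent
ε/D = 0.48/108 = 0.00444
Haaland: f = 0.03117
h_f = f(L/D)V²/(2g) = 0.03117·(1120/0.108)·1.124²/(2·9.81) = 20.83 m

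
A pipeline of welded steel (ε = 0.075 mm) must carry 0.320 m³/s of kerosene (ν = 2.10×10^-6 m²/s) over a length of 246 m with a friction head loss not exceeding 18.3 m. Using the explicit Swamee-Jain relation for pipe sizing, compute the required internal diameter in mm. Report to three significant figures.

D ≈ 286 mm

Swamee-Jain (Type III): D = 0.66·[ε^1.25·(LQ²/(gh_f))^4.75 + ν·Q^9.4·(L/(gh_f))^5.2]^0.04
LQ²/(gh_f) = 0.1403; L/(gh_f) = 1.370
Term 1 = ε^1.25·(…)^4.75 = 6.20×10^-10; Term 2 = ν·Q^9.4·(…)^5.2 = 2.41×10^-10
D = 0.66·(6.20×10^-10 + 2.41×10^-10)^0.04 = 0.2864 m = 286 mm
Check: V = 4.97 m/s, Re = 6.77×10^5, f = 0.01573, h_f = 17.0 m ≈ 18.3 m ✓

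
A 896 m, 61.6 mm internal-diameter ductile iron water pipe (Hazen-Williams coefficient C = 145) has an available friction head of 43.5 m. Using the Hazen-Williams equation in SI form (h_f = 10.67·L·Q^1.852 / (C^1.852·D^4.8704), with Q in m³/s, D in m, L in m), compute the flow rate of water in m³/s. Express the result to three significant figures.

Q ≈ 0.00517 m³/s

Rearranging: Q = [h_f·C^1.852·D^4.8704 / (10.67·L)]^(1/1.852)
Q = [43.5·145^1.852·0.0616^4.8704 / (10.67·896)]^0.540 = 0.005172 m³/s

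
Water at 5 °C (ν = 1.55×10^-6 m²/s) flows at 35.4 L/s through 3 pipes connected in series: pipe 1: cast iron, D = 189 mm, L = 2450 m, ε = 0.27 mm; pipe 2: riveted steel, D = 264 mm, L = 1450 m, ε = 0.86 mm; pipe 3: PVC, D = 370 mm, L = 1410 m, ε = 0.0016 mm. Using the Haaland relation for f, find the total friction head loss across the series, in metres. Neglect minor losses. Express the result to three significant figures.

Pipe 1: V = 1.262 m/s, Re = 1.54×10^5, ε/D = 0.00143, f = 0.02275, h_1 = f(L/D)V²/2g = 23.94 m
Pipe 2: V = 0.6467 m/s, Re = 1.10×10^5, ε/D = 0.00326, f = 0.02785, h_2 = f(L/D)V²/2g = 3.260 m
Pipe 3: V = 0.3292 m/s, Re = 7.86×10^4, ε/D = 4.32×10^-6, f = 0.01877, h_3 = f(L/D)V²/2g = 0.3951 m
Series → Q common, losses add: H = Σh = 27.59 m

H ≈ 27.6 m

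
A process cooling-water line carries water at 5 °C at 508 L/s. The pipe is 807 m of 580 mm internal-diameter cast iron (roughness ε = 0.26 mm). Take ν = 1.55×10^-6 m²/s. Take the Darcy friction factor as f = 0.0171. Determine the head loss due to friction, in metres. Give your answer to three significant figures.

V = 4Q/(πD²) = 4·0.508/(π·0.580²) = 1.923 m/s
h_f = f(L/D)V²/(2g) = 0.01710·(807/0.580)·1.923²/(2·9.81) = 4.483 m

h_f ≈ 4.48 m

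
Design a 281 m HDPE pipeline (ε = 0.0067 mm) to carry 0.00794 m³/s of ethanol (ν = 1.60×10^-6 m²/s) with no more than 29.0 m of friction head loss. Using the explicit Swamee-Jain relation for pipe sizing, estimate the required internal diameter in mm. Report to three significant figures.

D ≈ 63.0 mm

Swamee-Jain (Type III): D = 0.66·[ε^1.25·(LQ²/(gh_f))^4.75 + ν·Q^9.4·(L/(gh_f))^5.2]^0.04
LQ²/(gh_f) = 6.227×10^-5; L/(gh_f) = 0.9877
Term 1 = ε^1.25·(…)^4.75 = 3.59×10^-27; Term 2 = ν·Q^9.4·(…)^5.2 = 2.72×10^-26
D = 0.66·(3.59×10^-27 + 2.72×10^-26)^0.04 = 0.06296 m = 63.0 mm
Check: V = 2.55 m/s, Re = 1.00×10^5, f = 0.01848, h_f = 27.3 m ≈ 29.0 m ✓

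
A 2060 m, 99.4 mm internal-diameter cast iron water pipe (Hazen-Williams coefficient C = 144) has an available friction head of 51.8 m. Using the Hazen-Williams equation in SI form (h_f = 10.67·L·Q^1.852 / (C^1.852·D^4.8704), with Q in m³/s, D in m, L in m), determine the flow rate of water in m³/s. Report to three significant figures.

Q ≈ 0.0127 m³/s

Rearranging: Q = [h_f·C^1.852·D^4.8704 / (10.67·L)]^(1/1.852)
Q = [51.8·144^1.852·0.0994^4.8704 / (10.67·2060)]^0.540 = 0.01267 m³/s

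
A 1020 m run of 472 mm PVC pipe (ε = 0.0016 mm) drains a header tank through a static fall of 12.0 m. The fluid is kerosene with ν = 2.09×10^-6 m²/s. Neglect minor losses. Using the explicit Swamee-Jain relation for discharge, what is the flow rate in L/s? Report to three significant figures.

Q ≈ 515 L/s

Swamee-Jain (Type II): Q = -0.965·√(gD⁵h_f/L)·ln[ε/(3.7D) + √(3.17ν²L/(gD³h_f))]
√(gD⁵h_f/L) = √(9.81·0.472⁵·12.0/1020) = 0.05200
ε/(3.7D) = 9.16×10^-7; √(3.17ν²L/(gD³h_f)) = 3.38×10^-5
Q = -0.965·0.05200·ln(3.469×10^-5) = 0.5153 m³/s
Check: V = 2.94 m/s, Re = 6.65×10^5, f = 0.01251, h_f = 12.0 m ≈ 12.0 m ✓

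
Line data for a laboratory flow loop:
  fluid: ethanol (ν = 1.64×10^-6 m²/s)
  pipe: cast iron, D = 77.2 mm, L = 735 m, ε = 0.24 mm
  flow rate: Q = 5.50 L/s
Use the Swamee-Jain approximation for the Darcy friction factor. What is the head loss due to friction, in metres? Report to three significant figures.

h_f ≈ 19.4 m

V = 4Q/(πD²) = 4·0.00550/(π·0.0772²) = 1.175 m/s
Re = VD/ν = 1.175·0.0772/1.64×10^-6 = 5.53×10^4 → turbulent
ε/D = 0.24/77.2 = 0.00311
Swamee-Jain: f = 0.02893
h_f = f(L/D)V²/(2g) = 0.02893·(735/0.0772)·1.175²/(2·9.81) = 19.38 m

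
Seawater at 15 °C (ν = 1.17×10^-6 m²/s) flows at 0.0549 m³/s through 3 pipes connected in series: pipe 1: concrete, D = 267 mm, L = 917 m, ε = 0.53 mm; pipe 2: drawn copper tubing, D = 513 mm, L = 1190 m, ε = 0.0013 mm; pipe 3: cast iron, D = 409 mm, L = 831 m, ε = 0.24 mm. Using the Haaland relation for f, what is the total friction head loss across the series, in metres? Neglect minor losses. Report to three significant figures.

Pipe 1: V = 0.9805 m/s, Re = 2.24×10^5, ε/D = 0.00199, f = 0.02413, h_1 = f(L/D)V²/2g = 4.061 m
Pipe 2: V = 0.2656 m/s, Re = 1.16×10^5, ε/D = 2.53×10^-6, f = 0.01728, h_2 = f(L/D)V²/2g = 0.1441 m
Pipe 3: V = 0.4179 m/s, Re = 1.46×10^5, ε/D = 5.87×10^-4, f = 0.01961, h_3 = f(L/D)V²/2g = 0.3546 m
Series → Q common, losses add: H = Σh = 4.560 m

H ≈ 4.56 m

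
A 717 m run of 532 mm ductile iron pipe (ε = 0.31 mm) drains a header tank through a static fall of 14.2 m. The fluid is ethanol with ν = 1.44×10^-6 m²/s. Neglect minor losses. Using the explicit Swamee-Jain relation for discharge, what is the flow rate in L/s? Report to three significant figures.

Q ≈ 761 L/s

Swamee-Jain (Type II): Q = -0.965·√(gD⁵h_f/L)·ln[ε/(3.7D) + √(3.17ν²L/(gD³h_f))]
√(gD⁵h_f/L) = √(9.81·0.532⁵·14.2/717) = 0.09099
ε/(3.7D) = 1.57×10^-4; √(3.17ν²L/(gD³h_f)) = 1.50×10^-5
Q = -0.965·0.09099·ln(1.725×10^-4) = 0.7609 m³/s
Check: V = 3.42 m/s, Re = 1.26×10^6, f = 0.01774, h_f = 14.3 m ≈ 14.2 m ✓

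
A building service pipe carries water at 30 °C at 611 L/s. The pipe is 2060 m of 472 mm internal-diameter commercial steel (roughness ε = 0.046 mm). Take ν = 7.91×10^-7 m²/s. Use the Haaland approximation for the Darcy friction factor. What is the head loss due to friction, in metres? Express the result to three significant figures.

V = 4Q/(πD²) = 4·0.611/(π·0.472²) = 3.492 m/s
Re = VD/ν = 3.492·0.472/7.91×10^-7 = 2.08×10^6 → turbulent
ε/D = 0.046/472 = 9.75×10^-5
Haaland: f = 0.01266
h_f = f(L/D)V²/(2g) = 0.01266·(2060/0.472)·3.492²/(2·9.81) = 34.35 m

h_f ≈ 34.4 m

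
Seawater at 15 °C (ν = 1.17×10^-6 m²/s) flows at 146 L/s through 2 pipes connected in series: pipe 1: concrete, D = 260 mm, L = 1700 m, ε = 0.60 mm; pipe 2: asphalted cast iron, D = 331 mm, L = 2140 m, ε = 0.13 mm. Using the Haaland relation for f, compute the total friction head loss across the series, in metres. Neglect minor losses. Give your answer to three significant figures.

Pipe 1: V = 2.750 m/s, Re = 6.11×10^5, ε/D = 0.00231, f = 0.02463, h_1 = f(L/D)V²/2g = 62.06 m
Pipe 2: V = 1.697 m/s, Re = 4.80×10^5, ε/D = 3.93×10^-4, f = 0.01689, h_2 = f(L/D)V²/2g = 16.03 m
Series → Q common, losses add: H = Σh = 78.08 m

H ≈ 78.1 m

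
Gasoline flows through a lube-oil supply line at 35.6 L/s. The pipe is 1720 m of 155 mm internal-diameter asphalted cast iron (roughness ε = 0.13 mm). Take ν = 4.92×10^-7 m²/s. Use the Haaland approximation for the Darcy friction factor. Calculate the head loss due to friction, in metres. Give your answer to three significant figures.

h_f ≈ 39.0 m

V = 4Q/(πD²) = 4·0.0356/(π·0.155²) = 1.887 m/s
Re = VD/ν = 1.887·0.155/4.92×10^-7 = 5.94×10^5 → turbulent
ε/D = 0.13/155 = 8.39×10^-4
Haaland: f = 0.01936
h_f = f(L/D)V²/(2g) = 0.01936·(1720/0.155)·1.887²/(2·9.81) = 38.97 m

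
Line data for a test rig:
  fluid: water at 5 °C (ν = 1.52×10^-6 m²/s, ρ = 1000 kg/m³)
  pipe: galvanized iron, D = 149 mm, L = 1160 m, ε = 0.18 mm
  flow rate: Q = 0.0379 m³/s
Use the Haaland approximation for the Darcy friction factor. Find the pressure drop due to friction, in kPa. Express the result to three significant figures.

Δp ≈ 398 kPa

V = 4Q/(πD²) = 4·0.0379/(π·0.149²) = 2.174 m/s
Re = VD/ν = 2.174·0.149/1.52×10^-6 = 2.13×10^5 → turbulent
ε/D = 0.18/149 = 0.00121
Haaland: f = 0.02164
h_f = f(L/D)V²/(2g) = 0.02164·(1160/0.149)·2.174²/(2·9.81) = 40.58 m
Δp = ρg·h_f = 1000·9.81·40.58 = 398.0 kPa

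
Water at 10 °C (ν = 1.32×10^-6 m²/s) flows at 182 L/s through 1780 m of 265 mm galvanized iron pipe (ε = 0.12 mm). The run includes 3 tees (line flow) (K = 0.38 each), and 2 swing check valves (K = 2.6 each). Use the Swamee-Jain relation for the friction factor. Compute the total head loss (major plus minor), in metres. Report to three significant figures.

H_L ≈ 67.8 m

V = 4Q/(πD²) = 3.300 m/s; V²/2g = 0.5550 m
Re = 6.62×10^5, ε/D = 4.53×10^-4 → f = 0.01724 (Swamee-Jain)
Major: h_f = f(L/D)·V²/2g = 0.01724·6717·0.5550 = 64.26 m
Minor: ΣK = 6.34; h_m = ΣK·V²/2g = 3.519 m
Total H_L = 64.26 + 3.519 = 67.78 m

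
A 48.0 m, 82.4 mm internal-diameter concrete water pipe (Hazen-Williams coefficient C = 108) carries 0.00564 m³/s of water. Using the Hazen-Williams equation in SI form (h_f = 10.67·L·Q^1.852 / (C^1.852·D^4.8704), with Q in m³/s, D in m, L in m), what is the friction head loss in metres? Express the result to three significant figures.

h_f ≈ 1.14 m

h_f = 10.67·48.0·0.00564^1.852 / (108^1.852·0.0824^4.8704) = 1.145 m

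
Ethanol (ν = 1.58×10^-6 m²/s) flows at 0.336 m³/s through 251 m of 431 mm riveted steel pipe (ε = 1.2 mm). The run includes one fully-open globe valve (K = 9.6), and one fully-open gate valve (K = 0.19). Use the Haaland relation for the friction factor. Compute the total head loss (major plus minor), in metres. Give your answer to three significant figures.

H_L ≈ 6.72 m

V = 4Q/(πD²) = 2.303 m/s; V²/2g = 0.2703 m
Re = 6.28×10^5, ε/D = 0.00278 → f = 0.02588 (Haaland)
Major: h_f = f(L/D)·V²/2g = 0.02588·582.4·0.2703 = 4.074 m
Minor: ΣK = 9.79; h_m = ΣK·V²/2g = 2.647 m
Total H_L = 4.074 + 2.647 = 6.721 m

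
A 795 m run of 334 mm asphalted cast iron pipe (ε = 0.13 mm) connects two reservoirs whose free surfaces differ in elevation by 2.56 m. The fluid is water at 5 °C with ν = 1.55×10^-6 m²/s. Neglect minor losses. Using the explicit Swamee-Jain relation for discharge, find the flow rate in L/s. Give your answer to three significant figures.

Swamee-Jain (Type II): Q = -0.965·√(gD⁵h_f/L)·ln[ε/(3.7D) + √(3.17ν²L/(gD³h_f))]
√(gD⁵h_f/L) = √(9.81·0.334⁵·2.56/795) = 0.01146
ε/(3.7D) = 1.05×10^-4; √(3.17ν²L/(gD³h_f)) = 8.04×10^-5
Q = -0.965·0.01146·ln(1.856×10^-4) = 0.09500 m³/s
Check: V = 1.08 m/s, Re = 2.34×10^5, f = 0.01805, h_f = 2.57 m ≈ 2.56 m ✓

Q ≈ 95.0 L/s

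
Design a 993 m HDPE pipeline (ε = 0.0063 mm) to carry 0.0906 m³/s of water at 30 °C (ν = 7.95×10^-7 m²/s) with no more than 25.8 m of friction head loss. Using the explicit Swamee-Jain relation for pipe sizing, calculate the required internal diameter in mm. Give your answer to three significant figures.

D ≈ 204 mm

Swamee-Jain (Type III): D = 0.66·[ε^1.25·(LQ²/(gh_f))^4.75 + ν·Q^9.4·(L/(gh_f))^5.2]^0.04
LQ²/(gh_f) = 0.03220; L/(gh_f) = 3.923
Term 1 = ε^1.25·(…)^4.75 = 2.58×10^-14; Term 2 = ν·Q^9.4·(…)^5.2 = 1.53×10^-13
D = 0.66·(2.58×10^-14 + 1.53×10^-13)^0.04 = 0.2040 m = 204 mm
Check: V = 2.77 m/s, Re = 7.11×10^5, f = 0.01289, h_f = 24.6 m ≈ 25.8 m ✓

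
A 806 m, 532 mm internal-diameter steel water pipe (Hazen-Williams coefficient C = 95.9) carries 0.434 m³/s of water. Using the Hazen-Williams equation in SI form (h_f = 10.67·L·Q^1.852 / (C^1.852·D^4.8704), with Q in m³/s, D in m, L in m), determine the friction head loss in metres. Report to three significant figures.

h_f = 10.67·806·0.434^1.852 / (95.9^1.852·0.532^4.8704) = 8.467 m

h_f ≈ 8.47 m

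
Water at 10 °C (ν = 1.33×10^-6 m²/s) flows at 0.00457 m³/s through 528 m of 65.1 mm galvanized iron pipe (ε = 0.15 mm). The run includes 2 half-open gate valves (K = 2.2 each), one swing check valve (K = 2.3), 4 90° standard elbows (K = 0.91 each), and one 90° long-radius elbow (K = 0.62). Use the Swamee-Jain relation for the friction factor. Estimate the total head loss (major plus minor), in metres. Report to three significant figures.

H_L ≈ 21.9 m

V = 4Q/(πD²) = 1.373 m/s; V²/2g = 0.09608 m
Re = 6.72×10^4, ε/D = 0.00230 → f = 0.02680 (Swamee-Jain)
Major: h_f = f(L/D)·V²/2g = 0.02680·8111·0.09608 = 20.88 m
Minor: ΣK = 11.0; h_m = ΣK·V²/2g = 1.053 m
Total H_L = 20.88 + 1.053 = 21.94 m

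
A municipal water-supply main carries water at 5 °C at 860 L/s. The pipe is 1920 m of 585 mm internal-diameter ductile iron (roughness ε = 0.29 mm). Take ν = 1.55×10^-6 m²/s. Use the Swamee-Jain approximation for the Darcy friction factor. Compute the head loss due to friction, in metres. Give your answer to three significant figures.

V = 4Q/(πD²) = 4·0.860/(π·0.585²) = 3.200 m/s
Re = VD/ν = 3.200·0.585/1.55×10^-6 = 1.21×10^6 → turbulent
ε/D = 0.29/585 = 4.96×10^-4
Swamee-Jain: f = 0.01718
h_f = f(L/D)V²/(2g) = 0.01718·(1920/0.585)·3.200²/(2·9.81) = 29.42 m

h_f ≈ 29.4 m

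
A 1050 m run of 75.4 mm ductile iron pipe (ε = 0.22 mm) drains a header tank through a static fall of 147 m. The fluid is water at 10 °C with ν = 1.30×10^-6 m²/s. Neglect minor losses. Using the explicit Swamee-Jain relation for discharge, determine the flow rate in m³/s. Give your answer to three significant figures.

Swamee-Jain (Type II): Q = -0.965·√(gD⁵h_f/L)·ln[ε/(3.7D) + √(3.17ν²L/(gD³h_f))]
√(gD⁵h_f/L) = √(9.81·0.0754⁵·147/1050) = 0.001829
ε/(3.7D) = 7.89×10^-4; √(3.17ν²L/(gD³h_f)) = 9.54×10^-5
Q = -0.965·0.001829·ln(8.840×10^-4) = 0.01241 m³/s
Check: V = 2.78 m/s, Re = 1.61×10^5, f = 0.02701, h_f = 148 m ≈ 147 m ✓

Q ≈ 0.0124 m³/s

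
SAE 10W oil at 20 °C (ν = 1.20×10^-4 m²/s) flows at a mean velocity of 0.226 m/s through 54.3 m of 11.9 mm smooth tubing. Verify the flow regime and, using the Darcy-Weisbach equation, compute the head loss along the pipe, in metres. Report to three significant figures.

Re = VD/ν = 0.226·0.01190/1.20×10^-4 = 22.4 → laminar (Re < 2300)
f = 64/Re = 2.856
h_f = f(L/D)V²/(2g) = 2.856·(54.3/0.01190)·0.226²/(2·9.81) = 33.92 m

h_f ≈ 33.9 m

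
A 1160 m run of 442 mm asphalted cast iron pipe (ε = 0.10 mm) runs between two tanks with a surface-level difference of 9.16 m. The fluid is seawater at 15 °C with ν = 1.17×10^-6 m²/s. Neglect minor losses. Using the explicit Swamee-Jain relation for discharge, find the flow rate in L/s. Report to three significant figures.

Swamee-Jain (Type II): Q = -0.965·√(gD⁵h_f/L)·ln[ε/(3.7D) + √(3.17ν²L/(gD³h_f))]
√(gD⁵h_f/L) = √(9.81·0.442⁵·9.16/1160) = 0.03615
ε/(3.7D) = 6.11×10^-5; √(3.17ν²L/(gD³h_f)) = 2.55×10^-5
Q = -0.965·0.03615·ln(8.662×10^-5) = 0.3263 m³/s
Check: V = 2.13 m/s, Re = 8.03×10^5, f = 0.01524, h_f = 9.22 m ≈ 9.16 m ✓

Q ≈ 326 L/s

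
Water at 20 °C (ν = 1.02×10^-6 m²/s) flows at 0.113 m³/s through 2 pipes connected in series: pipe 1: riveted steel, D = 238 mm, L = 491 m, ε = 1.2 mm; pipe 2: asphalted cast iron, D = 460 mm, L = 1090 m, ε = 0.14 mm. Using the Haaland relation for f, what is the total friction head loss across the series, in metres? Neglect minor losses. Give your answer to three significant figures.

Pipe 1: V = 2.540 m/s, Re = 5.93×10^5, ε/D = 0.00504, f = 0.03065, h_1 = f(L/D)V²/2g = 20.79 m
Pipe 2: V = 0.6799 m/s, Re = 3.07×10^5, ε/D = 3.04×10^-4, f = 0.01680, h_2 = f(L/D)V²/2g = 0.9380 m
Series → Q common, losses add: H = Σh = 21.73 m

H ≈ 21.7 m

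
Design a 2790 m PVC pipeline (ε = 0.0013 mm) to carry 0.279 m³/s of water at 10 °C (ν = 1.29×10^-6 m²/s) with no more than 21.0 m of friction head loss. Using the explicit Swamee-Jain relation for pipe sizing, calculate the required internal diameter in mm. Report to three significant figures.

D ≈ 408 mm

Swamee-Jain (Type III): D = 0.66·[ε^1.25·(LQ²/(gh_f))^4.75 + ν·Q^9.4·(L/(gh_f))^5.2]^0.04
LQ²/(gh_f) = 1.054; L/(gh_f) = 13.54
Term 1 = ε^1.25·(…)^4.75 = 5.64×10^-8; Term 2 = ν·Q^9.4·(…)^5.2 = 6.08×10^-6
D = 0.66·(5.64×10^-8 + 6.08×10^-6)^0.04 = 0.4084 m = 408 mm
Check: V = 2.13 m/s, Re = 6.74×10^5, f = 0.01248, h_f = 19.7 m ≈ 21.0 m ✓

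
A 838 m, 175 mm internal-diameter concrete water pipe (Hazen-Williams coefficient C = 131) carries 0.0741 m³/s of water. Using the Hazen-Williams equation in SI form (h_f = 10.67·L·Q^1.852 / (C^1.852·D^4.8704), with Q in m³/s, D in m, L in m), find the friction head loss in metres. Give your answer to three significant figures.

h_f ≈ 42.1 m

h_f = 10.67·838·0.0741^1.852 / (131^1.852·0.175^4.8704) = 42.06 m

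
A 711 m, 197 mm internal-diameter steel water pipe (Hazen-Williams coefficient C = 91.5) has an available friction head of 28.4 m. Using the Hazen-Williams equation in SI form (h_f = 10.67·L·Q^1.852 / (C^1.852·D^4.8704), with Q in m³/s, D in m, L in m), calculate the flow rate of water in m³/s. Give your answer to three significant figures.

Rearranging: Q = [h_f·C^1.852·D^4.8704 / (10.67·L)]^(1/1.852)
Q = [28.4·91.5^1.852·0.197^4.8704 / (10.67·711)]^0.540 = 0.06247 m³/s

Q ≈ 0.0625 m³/s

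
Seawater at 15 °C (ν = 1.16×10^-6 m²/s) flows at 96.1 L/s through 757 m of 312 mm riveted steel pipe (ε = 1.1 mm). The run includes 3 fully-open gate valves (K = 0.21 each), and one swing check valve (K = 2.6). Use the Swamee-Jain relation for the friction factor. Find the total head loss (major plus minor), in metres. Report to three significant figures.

V = 4Q/(πD²) = 1.257 m/s; V²/2g = 0.08053 m
Re = 3.38×10^5, ε/D = 0.00353 → f = 0.02789 (Swamee-Jain)
Major: h_f = f(L/D)·V²/2g = 0.02789·2426·0.08053 = 5.449 m
Minor: ΣK = 3.23; h_m = ΣK·V²/2g = 0.2601 m
Total H_L = 5.449 + 0.2601 = 5.709 m

H_L ≈ 5.71 m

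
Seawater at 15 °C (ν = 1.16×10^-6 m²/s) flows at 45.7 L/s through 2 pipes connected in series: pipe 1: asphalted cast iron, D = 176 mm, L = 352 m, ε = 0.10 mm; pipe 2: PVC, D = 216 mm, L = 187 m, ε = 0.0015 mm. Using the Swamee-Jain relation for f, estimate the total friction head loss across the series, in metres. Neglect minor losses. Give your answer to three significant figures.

H ≈ 7.79 m

Pipe 1: V = 1.878 m/s, Re = 2.85×10^5, ε/D = 5.68×10^-4, f = 0.01877, h_1 = f(L/D)V²/2g = 6.753 m
Pipe 2: V = 1.247 m/s, Re = 2.32×10^5, ε/D = 6.94×10^-6, f = 0.01516, h_2 = f(L/D)V²/2g = 1.040 m
Series → Q common, losses add: H = Σh = 7.793 m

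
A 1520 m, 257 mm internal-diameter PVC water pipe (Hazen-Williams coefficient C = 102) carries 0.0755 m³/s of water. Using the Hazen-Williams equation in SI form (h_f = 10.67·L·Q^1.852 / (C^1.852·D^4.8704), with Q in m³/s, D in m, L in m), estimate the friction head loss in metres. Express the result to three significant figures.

h_f ≈ 19.3 m

h_f = 10.67·1520·0.0755^1.852 / (102^1.852·0.257^4.8704) = 19.32 m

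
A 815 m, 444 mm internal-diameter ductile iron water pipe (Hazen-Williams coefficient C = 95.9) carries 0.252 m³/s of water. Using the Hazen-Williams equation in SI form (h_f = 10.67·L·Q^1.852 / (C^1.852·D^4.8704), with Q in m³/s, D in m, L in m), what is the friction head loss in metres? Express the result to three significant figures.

h_f ≈ 7.55 m

h_f = 10.67·815·0.252^1.852 / (95.9^1.852·0.444^4.8704) = 7.547 m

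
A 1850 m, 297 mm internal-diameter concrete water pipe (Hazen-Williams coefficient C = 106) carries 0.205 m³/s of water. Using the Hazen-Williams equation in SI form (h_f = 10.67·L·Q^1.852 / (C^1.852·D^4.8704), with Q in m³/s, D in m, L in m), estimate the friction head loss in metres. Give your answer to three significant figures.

h_f ≈ 68.8 m

h_f = 10.67·1850·0.205^1.852 / (106^1.852·0.297^4.8704) = 68.82 m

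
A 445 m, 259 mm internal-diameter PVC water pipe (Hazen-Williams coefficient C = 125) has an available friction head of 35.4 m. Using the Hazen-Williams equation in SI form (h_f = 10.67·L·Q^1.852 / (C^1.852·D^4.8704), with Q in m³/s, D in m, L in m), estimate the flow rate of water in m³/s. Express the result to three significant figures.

Q ≈ 0.254 m³/s

Rearranging: Q = [h_f·C^1.852·D^4.8704 / (10.67·L)]^(1/1.852)
Q = [35.4·125^1.852·0.259^4.8704 / (10.67·445)]^0.540 = 0.2542 m³/s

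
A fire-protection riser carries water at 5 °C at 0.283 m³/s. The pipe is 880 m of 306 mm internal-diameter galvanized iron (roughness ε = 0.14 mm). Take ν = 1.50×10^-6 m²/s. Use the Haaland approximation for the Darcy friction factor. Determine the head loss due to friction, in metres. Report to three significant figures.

V = 4Q/(πD²) = 4·0.283/(π·0.306²) = 3.848 m/s
Re = VD/ν = 3.848·0.306/1.50×10^-6 = 7.85×10^5 → turbulent
ε/D = 0.14/306 = 4.58×10^-4
Haaland: f = 0.01699
h_f = f(L/D)V²/(2g) = 0.01699·(880/0.306)·3.848²/(2·9.81) = 36.89 m

h_f ≈ 36.9 m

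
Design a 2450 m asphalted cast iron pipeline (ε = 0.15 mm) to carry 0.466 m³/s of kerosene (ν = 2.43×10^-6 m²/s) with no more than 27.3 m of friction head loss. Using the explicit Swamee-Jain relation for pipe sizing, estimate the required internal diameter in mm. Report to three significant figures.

Swamee-Jain (Type III): D = 0.66·[ε^1.25·(LQ²/(gh_f))^4.75 + ν·Q^9.4·(L/(gh_f))^5.2]^0.04
LQ²/(gh_f) = 1.987; L/(gh_f) = 9.148
Term 1 = ε^1.25·(…)^4.75 = 4.33×10^-4; Term 2 = ν·Q^9.4·(…)^5.2 = 1.85×10^-4
D = 0.66·(4.33×10^-4 + 1.85×10^-4)^0.04 = 0.4911 m = 491 mm
Check: V = 2.46 m/s, Re = 4.97×10^5, f = 0.01642, h_f = 25.3 m ≈ 27.3 m ✓

D ≈ 491 mm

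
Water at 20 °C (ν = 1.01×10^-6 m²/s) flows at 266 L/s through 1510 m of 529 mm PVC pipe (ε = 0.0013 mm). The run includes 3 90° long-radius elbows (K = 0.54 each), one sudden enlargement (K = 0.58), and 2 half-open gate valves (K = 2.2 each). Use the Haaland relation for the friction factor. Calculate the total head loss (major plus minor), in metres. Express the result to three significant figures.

V = 4Q/(πD²) = 1.210 m/s; V²/2g = 0.07466 m
Re = 6.34×10^5, ε/D = 2.46×10^-6 → f = 0.01256 (Haaland)
Major: h_f = f(L/D)·V²/2g = 0.01256·2854·0.07466 = 2.676 m
Minor: ΣK = 6.60; h_m = ΣK·V²/2g = 0.4927 m
Total H_L = 2.676 + 0.4927 = 3.169 m

H_L ≈ 3.17 m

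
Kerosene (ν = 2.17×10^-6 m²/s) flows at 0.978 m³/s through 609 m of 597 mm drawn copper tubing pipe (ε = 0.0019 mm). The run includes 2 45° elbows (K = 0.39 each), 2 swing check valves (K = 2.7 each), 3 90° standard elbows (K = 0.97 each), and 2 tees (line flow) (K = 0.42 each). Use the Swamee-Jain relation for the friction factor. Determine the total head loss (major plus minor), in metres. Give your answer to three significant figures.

H_L ≈ 13.6 m

V = 4Q/(πD²) = 3.494 m/s; V²/2g = 0.6222 m
Re = 9.61×10^5, ε/D = 3.18×10^-6 → f = 0.01176 (Swamee-Jain)
Major: h_f = f(L/D)·V²/2g = 0.01176·1020·0.6222 = 7.466 m
Minor: ΣK = 9.93; h_m = ΣK·V²/2g = 6.178 m
Total H_L = 7.466 + 6.178 = 13.64 m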